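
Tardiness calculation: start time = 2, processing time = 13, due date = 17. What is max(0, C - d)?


Completion = start + processing = 2 + 13 = 15
Tardiness = max(0, C - d) = max(0, 15 - 17)
= max(0, -2)
= 0


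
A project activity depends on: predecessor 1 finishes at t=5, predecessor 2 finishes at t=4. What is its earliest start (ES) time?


ES = max of all predecessor completion times
Predecessors: [5, 4]
ES = max(5, 4)
= 5


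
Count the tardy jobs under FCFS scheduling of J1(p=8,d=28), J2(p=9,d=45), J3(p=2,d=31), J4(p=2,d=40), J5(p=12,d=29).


Completion vs due date:
  J1: C=8, d=28 → on time
  J2: C=17, d=45 → on time
  J3: C=19, d=31 → on time
  J4: C=21, d=40 → on time
  J5: C=33, d=29 → TARDY
Tardy jobs: J5
Count = 1


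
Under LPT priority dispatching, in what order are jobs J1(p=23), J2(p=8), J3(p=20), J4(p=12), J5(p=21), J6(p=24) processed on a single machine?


LPT: sort by longest processing time first
  J6: p=24
  J1: p=23
  J5: p=21
  J3: p=20
  J4: p=12
  J2: p=8
Order: J6 → J1 → J5 → J3 → J4 → J2


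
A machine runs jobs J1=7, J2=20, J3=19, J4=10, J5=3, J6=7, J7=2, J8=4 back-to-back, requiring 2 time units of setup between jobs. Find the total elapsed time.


Makespan = Σ processing + (n-1) × setup
= (7 + 20 + 19 + 10 + 3 + 7 + 2 + 4) + (8-1)×2
= 72 + 14
= 86 time units


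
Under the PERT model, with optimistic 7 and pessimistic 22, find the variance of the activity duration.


σ² = ((p - o) / 6)² = (p - o)² / 36
= (22 - 7)² / 36
= 15² / 36
= 225 / 36
= 6.2500


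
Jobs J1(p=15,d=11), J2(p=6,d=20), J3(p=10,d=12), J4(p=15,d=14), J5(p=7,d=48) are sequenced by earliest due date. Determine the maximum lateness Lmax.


EDD order: J1 → J3 → J4 → J2 → J5
Completion and lateness:
  J1: C=15, d=11, L=15-11=4
  J3: C=25, d=12, L=25-12=13
  J4: C=40, d=14, L=40-14=26
  J2: C=46, d=20, L=46-20=26
  J5: C=53, d=48, L=53-48=5
Lmax = max(4, 13, 26, 26, 5)
= 26


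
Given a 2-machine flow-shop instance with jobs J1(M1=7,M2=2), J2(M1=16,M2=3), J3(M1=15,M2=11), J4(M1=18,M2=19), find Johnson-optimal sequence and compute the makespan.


Johnson's rule:
Group 1 (M1≤M2, sort by M1): ['J4']
Group 2 (M1>M2, sort desc M2): ['J3', 'J2', 'J1']
Sequence: J4 → J3 → J2 → J1
Makespan calculation:
  J4: M1 done=18, M2 done=37
  J3: M1 done=33, M2 done=48
  J2: M1 done=49, M2 done=52
  J1: M1 done=56, M2 done=58
= Sequence: J4 → J3 → J2 → J1, Makespan: 58


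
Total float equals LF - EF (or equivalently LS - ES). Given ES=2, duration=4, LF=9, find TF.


EF = ES + duration = 2 + 4 = 6
LS = LF - duration = 9 - 4 = 5
Total Float = LF - EF = 9 - 6
(or LS - ES = 5 - 2)
= 3


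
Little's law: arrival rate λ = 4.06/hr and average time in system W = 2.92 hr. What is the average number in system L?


Little's law: L = λ × W
= 4.06 × 2.92
= 11.86


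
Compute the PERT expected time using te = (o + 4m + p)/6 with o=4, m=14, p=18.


te = (o + 4m + p) / 6
= (4 + 4×14 + 18) / 6
= (4 + 56 + 18) / 6
= 78 / 6
= 13.00


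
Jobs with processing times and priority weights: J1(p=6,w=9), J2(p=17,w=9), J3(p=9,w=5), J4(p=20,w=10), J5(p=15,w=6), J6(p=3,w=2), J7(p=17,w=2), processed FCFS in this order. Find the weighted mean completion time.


Completion times:
  J1: C=6, w×C=9×6=54
  J2: C=23, w×C=9×23=207
  J3: C=32, w×C=5×32=160
  J4: C=52, w×C=10×52=520
  J5: C=67, w×C=6×67=402
  J6: C=70, w×C=2×70=140
  J7: C=87, w×C=2×87=174
Sum w×C = 1657
Sum w = 43
Weighted avg = 1657/43
= 38.53


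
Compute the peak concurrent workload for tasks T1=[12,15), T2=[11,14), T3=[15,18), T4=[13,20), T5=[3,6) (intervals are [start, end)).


Check each time point for overlaps:
  t=13: 3 tasks active (T1, T2, T4)
Max concurrent = 3


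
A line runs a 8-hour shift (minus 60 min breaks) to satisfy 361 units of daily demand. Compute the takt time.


Available = 8×60 - 60 = 420 min
Takt time = 420 / 361
= 1.16 min/unit


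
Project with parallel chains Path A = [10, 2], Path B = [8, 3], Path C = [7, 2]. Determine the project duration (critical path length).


Path A: 10 + 2 = 12
Path B: 8 + 3 = 11
Path C: 7 + 2 = 9
Critical path = longest = max(12, 11, 9)
= 12 (Path A)


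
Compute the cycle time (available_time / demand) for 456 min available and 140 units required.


Cycle time = available time / demand
= 456 / 140
= 3.26 min/unit


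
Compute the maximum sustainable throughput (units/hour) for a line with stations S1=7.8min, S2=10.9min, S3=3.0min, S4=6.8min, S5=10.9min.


Bottleneck = longest station time
Station times: [7.8, 10.9, 3.0, 6.8, 10.9]
Max = 10.9 min
Rate = 60 / 10.9
= 5.50 units/hour (bottleneck: 10.9min)


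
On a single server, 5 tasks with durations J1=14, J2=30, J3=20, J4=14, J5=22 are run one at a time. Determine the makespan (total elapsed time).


Sequential makespan: sum all processing times
= 14 + 30 + 20 + 14 + 22
= 100 time units


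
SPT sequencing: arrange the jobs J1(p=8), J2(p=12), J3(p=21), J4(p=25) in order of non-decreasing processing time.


SPT: sort by shortest processing time
  J1: p=8
  J2: p=12
  J3: p=21
  J4: p=25
Order: J1 → J2 → J3 → J4


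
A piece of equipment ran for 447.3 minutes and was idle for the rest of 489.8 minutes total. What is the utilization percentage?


Utilization = busy / total × 100
= 447.3 / 489.8 × 100
= 91.3%


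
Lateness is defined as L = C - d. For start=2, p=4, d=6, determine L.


Completion = 2 + 4 = 6
Lateness = C - d = 6 - 6
= 0


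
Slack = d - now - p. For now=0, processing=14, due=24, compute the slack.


Slack = due - current_time - processing
= 24 - 0 - 14
= 10


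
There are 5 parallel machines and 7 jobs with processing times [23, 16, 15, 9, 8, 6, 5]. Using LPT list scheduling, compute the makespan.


Jobs (LPT sorted): [23, 16, 15, 9, 8, 6, 5]
Machines: 5
  J=23 → Machine 1 (load: 0+23=23)
  J=16 → Machine 2 (load: 0+16=16)
  J=15 → Machine 3 (load: 0+15=15)
  J=9 → Machine 4 (load: 0+9=9)
  J=8 → Machine 5 (load: 0+8=8)
  J=6 → Machine 5 (load: 8+6=14)
  J=5 → Machine 4 (load: 9+5=14)
Machine loads: [23, 16, 15, 14, 14]
Makespan = max = 23 time units


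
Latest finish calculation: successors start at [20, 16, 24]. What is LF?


LF = min of all successor start times
Successors start at: [20, 16, 24]
LF = min(20, 16, 24)
= 16


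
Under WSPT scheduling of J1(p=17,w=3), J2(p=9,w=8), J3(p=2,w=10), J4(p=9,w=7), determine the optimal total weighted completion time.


WSPT order (by p/w): J3 → J2 → J4 → J1
  J3: C=2, w·C=10×2=20
  J2: C=11, w·C=8×11=88
  J4: C=20, w·C=7×20=140
  J1: C=37, w·C=3×37=111
Σ w·C = 359
= 359


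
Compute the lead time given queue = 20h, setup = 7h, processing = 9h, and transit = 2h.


Lead time = queue + setup + processing + transit
= 20 + 7 + 9 + 2
= 38 hours


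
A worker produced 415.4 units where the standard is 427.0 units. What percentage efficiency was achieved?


Efficiency = (actual / standard) × 100
= (415.4 / 427.0) × 100
= 97.3%


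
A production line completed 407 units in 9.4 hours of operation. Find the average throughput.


Throughput = units / time
= 407 / 9.4
= 43.3 units/hour


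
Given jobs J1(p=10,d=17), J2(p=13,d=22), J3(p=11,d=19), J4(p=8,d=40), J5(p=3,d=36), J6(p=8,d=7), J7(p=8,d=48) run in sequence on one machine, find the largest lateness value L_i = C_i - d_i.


Lateness per job (L = C - d):
  J1: C=10, d=17, L=-7
  J2: C=23, d=22, L=1
  J3: C=34, d=19, L=15
  J4: C=42, d=40, L=2
  J5: C=45, d=36, L=9
  J6: C=53, d=7, L=46
  J7: C=61, d=48, L=13
Lmax = max(-7, 1, 15, 2, 9, 46, 13)
= 46


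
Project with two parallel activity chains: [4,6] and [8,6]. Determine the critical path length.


Path A: 4 + 6 = 10
Path B: 8 + 6 = 14
Critical path = longest = max(10, 14)
= 14 (Path B)


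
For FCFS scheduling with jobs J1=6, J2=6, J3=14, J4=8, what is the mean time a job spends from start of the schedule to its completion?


Completion times:
  J1: completes at 6
  J2: completes at 12
  J3: completes at 26
  J4: completes at 34
Sum = 78
Average = 78/4
= 19.50


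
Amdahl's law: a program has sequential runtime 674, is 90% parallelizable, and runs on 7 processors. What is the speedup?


Amdahl's law: T_p = T × ((1-p) + p/N)
= 674 × ((1-0.9) + 0.9/7)
= 674 × (0.10 + 0.1286)
= 674 × 0.2286
= 154.06
Speedup = 674/154.06
= 4.38×


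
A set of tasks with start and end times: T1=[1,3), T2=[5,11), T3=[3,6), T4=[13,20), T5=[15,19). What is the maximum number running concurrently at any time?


Check each time point for overlaps:
  t=5: 2 tasks active (T2, T3)
Max concurrent = 2


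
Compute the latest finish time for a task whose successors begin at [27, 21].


LF = min of all successor start times
Successors start at: [27, 21]
LF = min(27, 21)
= 21


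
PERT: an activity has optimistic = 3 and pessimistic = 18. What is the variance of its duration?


σ² = ((p - o) / 6)² = (p - o)² / 36
= (18 - 3)² / 36
= 15² / 36
= 225 / 36
= 6.2500


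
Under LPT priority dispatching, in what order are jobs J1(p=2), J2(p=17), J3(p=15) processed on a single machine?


LPT: sort by longest processing time first
  J2: p=17
  J3: p=15
  J1: p=2
Order: J2 → J3 → J1


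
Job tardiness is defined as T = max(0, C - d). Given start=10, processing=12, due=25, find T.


Completion = start + processing = 10 + 12 = 22
Tardiness = max(0, C - d) = max(0, 22 - 25)
= max(0, -3)
= 0


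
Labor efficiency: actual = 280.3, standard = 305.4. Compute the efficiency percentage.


Efficiency = (actual / standard) × 100
= (280.3 / 305.4) × 100
= 91.8%


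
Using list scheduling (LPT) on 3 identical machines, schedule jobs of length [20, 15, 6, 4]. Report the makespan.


Jobs (LPT sorted): [20, 15, 6, 4]
Machines: 3
  J=20 → Machine 1 (load: 0+20=20)
  J=15 → Machine 2 (load: 0+15=15)
  J=6 → Machine 3 (load: 0+6=6)
  J=4 → Machine 3 (load: 6+4=10)
Machine loads: [20, 15, 10]
Makespan = max = 20 time units


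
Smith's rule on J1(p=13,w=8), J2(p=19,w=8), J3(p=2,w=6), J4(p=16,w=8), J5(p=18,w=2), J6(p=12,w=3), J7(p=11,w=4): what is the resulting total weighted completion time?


WSPT order (by p/w): J3 → J1 → J4 → J2 → J7 → J6 → J5
  J3: C=2, w·C=6×2=12
  J1: C=15, w·C=8×15=120
  J4: C=31, w·C=8×31=248
  J2: C=50, w·C=8×50=400
  J7: C=61, w·C=4×61=244
  J6: C=73, w·C=3×73=219
  J5: C=91, w·C=2×91=182
Σ w·C = 1425
= 1425


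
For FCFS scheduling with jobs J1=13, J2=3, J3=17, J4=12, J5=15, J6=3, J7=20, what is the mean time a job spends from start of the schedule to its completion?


Completion times:
  J1: completes at 13
  J2: completes at 16
  J3: completes at 33
  J4: completes at 45
  J5: completes at 60
  J6: completes at 63
  J7: completes at 83
Sum = 313
Average = 313/7
= 44.71


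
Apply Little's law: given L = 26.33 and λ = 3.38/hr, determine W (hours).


Little's law: L = λW → W = L / λ
= 26.33 / 3.38
= 7.79 hours


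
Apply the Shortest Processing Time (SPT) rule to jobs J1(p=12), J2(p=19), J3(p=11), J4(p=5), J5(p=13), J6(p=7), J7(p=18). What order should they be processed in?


SPT: sort by shortest processing time
  J4: p=5
  J6: p=7
  J3: p=11
  J1: p=12
  J5: p=13
  J7: p=18
  J2: p=19
Order: J4 → J6 → J3 → J1 → J5 → J7 → J2


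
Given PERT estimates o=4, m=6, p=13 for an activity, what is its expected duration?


te = (o + 4m + p) / 6
= (4 + 4×6 + 13) / 6
= (4 + 24 + 13) / 6
= 41 / 6
= 6.83


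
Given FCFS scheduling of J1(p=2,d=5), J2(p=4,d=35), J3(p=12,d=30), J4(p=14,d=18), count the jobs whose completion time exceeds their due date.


Completion vs due date:
  J1: C=2, d=5 → on time
  J2: C=6, d=35 → on time
  J3: C=18, d=30 → on time
  J4: C=32, d=18 → TARDY
Tardy jobs: J4
Count = 1


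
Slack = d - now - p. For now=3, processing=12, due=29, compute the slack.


Slack = due - current_time - processing
= 29 - 3 - 12
= 14


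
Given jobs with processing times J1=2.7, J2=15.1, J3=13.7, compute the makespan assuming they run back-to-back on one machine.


Sequential makespan: sum all processing times
= 2.7 + 15.1 + 13.7
= 31.5 time units


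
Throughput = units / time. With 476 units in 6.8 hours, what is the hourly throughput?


Throughput = units / time
= 476 / 6.8
= 70.0 units/hour


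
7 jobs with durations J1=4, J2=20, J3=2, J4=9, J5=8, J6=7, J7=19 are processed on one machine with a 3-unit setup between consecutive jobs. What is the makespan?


Makespan = Σ processing + (n-1) × setup
= (4 + 20 + 2 + 9 + 8 + 7 + 19) + (7-1)×3
= 69 + 18
= 87 time units


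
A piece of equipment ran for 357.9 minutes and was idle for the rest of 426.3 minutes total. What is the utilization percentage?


Utilization = busy / total × 100
= 357.9 / 426.3 × 100
= 84.0%


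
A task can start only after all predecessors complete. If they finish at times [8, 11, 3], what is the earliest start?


ES = max of all predecessor completion times
Predecessors: [8, 11, 3]
ES = max(8, 11, 3)
= 11


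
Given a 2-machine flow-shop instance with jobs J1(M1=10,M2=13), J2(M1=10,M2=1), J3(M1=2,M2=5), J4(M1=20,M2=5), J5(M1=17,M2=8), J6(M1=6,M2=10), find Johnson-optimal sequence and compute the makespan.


Johnson's rule:
Group 1 (M1≤M2, sort by M1): ['J3', 'J6', 'J1']
Group 2 (M1>M2, sort desc M2): ['J5', 'J4', 'J2']
Sequence: J3 → J6 → J1 → J5 → J4 → J2
Makespan calculation:
  J3: M1 done=2, M2 done=7
  J6: M1 done=8, M2 done=18
  J1: M1 done=18, M2 done=31
  J5: M1 done=35, M2 done=43
  J4: M1 done=55, M2 done=60
  J2: M1 done=65, M2 done=66
= Sequence: J3 → J6 → J1 → J5 → J4 → J2, Makespan: 66


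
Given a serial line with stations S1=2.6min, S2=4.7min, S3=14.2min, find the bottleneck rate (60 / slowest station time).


Bottleneck = longest station time
Station times: [2.6, 4.7, 14.2]
Max = 14.2 min
Rate = 60 / 14.2
= 4.23 units/hour (bottleneck: 14.2min)


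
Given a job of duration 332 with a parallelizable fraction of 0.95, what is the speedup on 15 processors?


Amdahl's law: T_p = T × ((1-p) + p/N)
= 332 × ((1-0.95) + 0.95/15)
= 332 × (0.05 + 0.0633)
= 332 × 0.1133
= 37.63
Speedup = 332/37.63
= 8.82×


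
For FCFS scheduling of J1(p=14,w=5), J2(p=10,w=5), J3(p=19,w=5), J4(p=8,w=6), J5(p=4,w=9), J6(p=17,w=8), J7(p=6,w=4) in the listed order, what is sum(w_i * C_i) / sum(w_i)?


Completion times:
  J1: C=14, w×C=5×14=70
  J2: C=24, w×C=5×24=120
  J3: C=43, w×C=5×43=215
  J4: C=51, w×C=6×51=306
  J5: C=55, w×C=9×55=495
  J6: C=72, w×C=8×72=576
  J7: C=78, w×C=4×78=312
Sum w×C = 2094
Sum w = 42
Weighted avg = 2094/42
= 49.86


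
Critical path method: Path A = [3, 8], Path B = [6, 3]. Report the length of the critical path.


Path A: 3 + 8 = 11
Path B: 6 + 3 = 9
Critical path = longest = max(11, 9)
= 11 (Path A)


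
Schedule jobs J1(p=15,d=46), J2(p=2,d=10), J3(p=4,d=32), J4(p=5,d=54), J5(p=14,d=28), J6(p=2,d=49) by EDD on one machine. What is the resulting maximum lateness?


EDD order: J2 → J5 → J3 → J1 → J6 → J4
Completion and lateness:
  J2: C=2, d=10, L=2-10=-8
  J5: C=16, d=28, L=16-28=-12
  J3: C=20, d=32, L=20-32=-12
  J1: C=35, d=46, L=35-46=-11
  J6: C=37, d=49, L=37-49=-12
  J4: C=42, d=54, L=42-54=-12
Lmax = max(-8, -12, -12, -11, -12, -12)
= -8


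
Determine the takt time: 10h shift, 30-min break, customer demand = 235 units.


Available = 10×60 - 30 = 570 min
Takt time = 570 / 235
= 2.43 min/unit


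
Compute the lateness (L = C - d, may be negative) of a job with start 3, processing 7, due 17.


Completion = 3 + 7 = 10
Lateness = C - d = 10 - 17
= -7


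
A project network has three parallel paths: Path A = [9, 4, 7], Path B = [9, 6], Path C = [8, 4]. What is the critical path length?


Path A: 9 + 4 + 7 = 20
Path B: 9 + 6 = 15
Path C: 8 + 4 = 12
Critical path = longest = max(20, 15, 12)
= 20 (Path A)


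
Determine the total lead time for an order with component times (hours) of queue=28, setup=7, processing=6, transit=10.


Lead time = queue + setup + processing + transit
= 28 + 7 + 6 + 10
= 51 hours


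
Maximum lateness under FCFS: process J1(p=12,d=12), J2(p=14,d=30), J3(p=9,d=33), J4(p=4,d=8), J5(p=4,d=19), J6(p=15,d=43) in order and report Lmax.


Lateness per job (L = C - d):
  J1: C=12, d=12, L=0
  J2: C=26, d=30, L=-4
  J3: C=35, d=33, L=2
  J4: C=39, d=8, L=31
  J5: C=43, d=19, L=24
  J6: C=58, d=43, L=15
Lmax = max(0, -4, 2, 31, 24, 15)
= 31


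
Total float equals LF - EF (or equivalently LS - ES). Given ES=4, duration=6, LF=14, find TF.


EF = ES + duration = 4 + 6 = 10
LS = LF - duration = 14 - 6 = 8
Total Float = LF - EF = 14 - 10
(or LS - ES = 8 - 4)
= 4


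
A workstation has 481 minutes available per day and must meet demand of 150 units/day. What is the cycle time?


Cycle time = available time / demand
= 481 / 150
= 3.21 min/unit


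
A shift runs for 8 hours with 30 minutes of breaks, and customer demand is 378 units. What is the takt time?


Available = 8×60 - 30 = 450 min
Takt time = 450 / 378
= 1.19 min/unit


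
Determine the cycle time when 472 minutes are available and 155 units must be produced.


Cycle time = available time / demand
= 472 / 155
= 3.05 min/unit


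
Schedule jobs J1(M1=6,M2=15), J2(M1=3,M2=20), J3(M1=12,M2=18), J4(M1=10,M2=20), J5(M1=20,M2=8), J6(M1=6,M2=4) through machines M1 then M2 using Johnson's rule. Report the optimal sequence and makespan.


Johnson's rule:
Group 1 (M1≤M2, sort by M1): ['J2', 'J1', 'J4', 'J3']
Group 2 (M1>M2, sort desc M2): ['J5', 'J6']
Sequence: J2 → J1 → J4 → J3 → J5 → J6
Makespan calculation:
  J2: M1 done=3, M2 done=23
  J1: M1 done=9, M2 done=38
  J4: M1 done=19, M2 done=58
  J3: M1 done=31, M2 done=76
  J5: M1 done=51, M2 done=84
  J6: M1 done=57, M2 done=88
= Sequence: J2 → J1 → J4 → J3 → J5 → J6, Makespan: 88


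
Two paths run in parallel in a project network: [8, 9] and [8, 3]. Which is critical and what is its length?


Path A: 8 + 9 = 17
Path B: 8 + 3 = 11
Critical path = longest = max(17, 11)
= 17 (Path A)


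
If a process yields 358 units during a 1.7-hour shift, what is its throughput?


Throughput = units / time
= 358 / 1.7
= 210.6 units/hour


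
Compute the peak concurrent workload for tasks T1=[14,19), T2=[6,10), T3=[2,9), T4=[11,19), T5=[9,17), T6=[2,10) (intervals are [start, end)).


Check each time point for overlaps:
  t=6: 3 tasks active (T2, T3, T6)
Max concurrent = 3


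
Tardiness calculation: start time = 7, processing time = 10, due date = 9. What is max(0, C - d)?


Completion = start + processing = 7 + 10 = 17
Tardiness = max(0, C - d) = max(0, 17 - 9)
= max(0, 8)
= 8


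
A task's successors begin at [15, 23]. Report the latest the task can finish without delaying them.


LF = min of all successor start times
Successors start at: [15, 23]
LF = min(15, 23)
= 15


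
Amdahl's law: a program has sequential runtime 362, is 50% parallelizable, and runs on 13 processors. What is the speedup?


Amdahl's law: T_p = T × ((1-p) + p/N)
= 362 × ((1-0.5) + 0.5/13)
= 362 × (0.50 + 0.0385)
= 362 × 0.5385
= 194.92
Speedup = 362/194.92
= 1.86×


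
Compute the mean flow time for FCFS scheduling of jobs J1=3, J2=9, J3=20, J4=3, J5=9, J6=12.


Completion times:
  J1: completes at 3
  J2: completes at 12
  J3: completes at 32
  J4: completes at 35
  J5: completes at 44
  J6: completes at 56
Sum = 182
Average = 182/6
= 30.33


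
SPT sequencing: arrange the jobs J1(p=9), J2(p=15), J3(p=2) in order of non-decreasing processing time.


SPT: sort by shortest processing time
  J3: p=2
  J1: p=9
  J2: p=15
Order: J3 → J1 → J2


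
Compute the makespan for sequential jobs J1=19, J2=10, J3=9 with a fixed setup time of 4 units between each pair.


Makespan = Σ processing + (n-1) × setup
= (19 + 10 + 9) + (3-1)×4
= 38 + 8
= 46 time units


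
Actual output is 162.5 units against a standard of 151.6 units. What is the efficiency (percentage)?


Efficiency = (actual / standard) × 100
= (162.5 / 151.6) × 100
= 107.2%


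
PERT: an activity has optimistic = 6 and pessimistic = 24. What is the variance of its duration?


σ² = ((p - o) / 6)² = (p - o)² / 36
= (24 - 6)² / 36
= 18² / 36
= 324 / 36
= 9.0000


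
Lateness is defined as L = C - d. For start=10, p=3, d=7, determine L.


Completion = 10 + 3 = 13
Lateness = C - d = 13 - 7
= 6


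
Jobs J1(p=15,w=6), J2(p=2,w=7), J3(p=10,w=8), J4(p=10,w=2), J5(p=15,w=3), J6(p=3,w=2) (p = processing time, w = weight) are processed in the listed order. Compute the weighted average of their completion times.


Completion times:
  J1: C=15, w×C=6×15=90
  J2: C=17, w×C=7×17=119
  J3: C=27, w×C=8×27=216
  J4: C=37, w×C=2×37=74
  J5: C=52, w×C=3×52=156
  J6: C=55, w×C=2×55=110
Sum w×C = 765
Sum w = 28
Weighted avg = 765/28
= 27.32


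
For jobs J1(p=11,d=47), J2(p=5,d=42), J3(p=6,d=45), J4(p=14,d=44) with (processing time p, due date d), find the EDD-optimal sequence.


EDD: sort by earliest due date
  J2: d=42, p=5
  J4: d=44, p=14
  J3: d=45, p=6
  J1: d=47, p=11
Order: J2 → J4 → J3 → J1


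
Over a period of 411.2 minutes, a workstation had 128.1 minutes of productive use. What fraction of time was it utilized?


Utilization = busy / total × 100
= 128.1 / 411.2 × 100
= 31.2%


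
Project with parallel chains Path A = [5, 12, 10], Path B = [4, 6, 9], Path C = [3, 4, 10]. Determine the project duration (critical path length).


Path A: 5 + 12 + 10 = 27
Path B: 4 + 6 + 9 = 19
Path C: 3 + 4 + 10 = 17
Critical path = longest = max(27, 19, 17)
= 27 (Path A)


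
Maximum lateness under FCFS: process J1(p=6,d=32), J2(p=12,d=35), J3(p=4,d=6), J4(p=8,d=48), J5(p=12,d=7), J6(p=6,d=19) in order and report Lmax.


Lateness per job (L = C - d):
  J1: C=6, d=32, L=-26
  J2: C=18, d=35, L=-17
  J3: C=22, d=6, L=16
  J4: C=30, d=48, L=-18
  J5: C=42, d=7, L=35
  J6: C=48, d=19, L=29
Lmax = max(-26, -17, 16, -18, 35, 29)
= 35


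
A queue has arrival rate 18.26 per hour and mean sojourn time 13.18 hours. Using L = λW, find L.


Little's law: L = λ × W
= 18.26 × 13.18
= 240.67


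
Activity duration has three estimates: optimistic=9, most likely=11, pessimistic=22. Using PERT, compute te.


te = (o + 4m + p) / 6
= (9 + 4×11 + 22) / 6
= (9 + 44 + 22) / 6
= 75 / 6
= 12.50


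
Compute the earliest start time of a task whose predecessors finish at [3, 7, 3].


ES = max of all predecessor completion times
Predecessors: [3, 7, 3]
ES = max(3, 7, 3)
= 7


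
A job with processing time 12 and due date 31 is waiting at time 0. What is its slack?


Slack = due - current_time - processing
= 31 - 0 - 12
= 19


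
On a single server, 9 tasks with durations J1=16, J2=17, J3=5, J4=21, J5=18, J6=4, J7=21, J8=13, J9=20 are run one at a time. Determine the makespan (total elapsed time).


Sequential makespan: sum all processing times
= 16 + 17 + 5 + 21 + 18 + 4 + 21 + 13 + 20
= 135 time units


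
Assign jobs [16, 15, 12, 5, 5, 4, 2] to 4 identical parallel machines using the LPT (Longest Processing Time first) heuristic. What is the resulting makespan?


Jobs (LPT sorted): [16, 15, 12, 5, 5, 4, 2]
Machines: 4
  J=16 → Machine 1 (load: 0+16=16)
  J=15 → Machine 2 (load: 0+15=15)
  J=12 → Machine 3 (load: 0+12=12)
  J=5 → Machine 4 (load: 0+5=5)
  J=5 → Machine 4 (load: 5+5=10)
  J=4 → Machine 4 (load: 10+4=14)
  J=2 → Machine 3 (load: 12+2=14)
Machine loads: [16, 15, 14, 14]
Makespan = max = 16 time units


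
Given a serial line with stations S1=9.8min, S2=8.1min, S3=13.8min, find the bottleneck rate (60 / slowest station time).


Bottleneck = longest station time
Station times: [9.8, 8.1, 13.8]
Max = 13.8 min
Rate = 60 / 13.8
= 4.35 units/hour (bottleneck: 13.8min)


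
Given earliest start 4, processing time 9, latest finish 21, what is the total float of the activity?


EF = ES + duration = 4 + 9 = 13
LS = LF - duration = 21 - 9 = 12
Total Float = LF - EF = 21 - 13
(or LS - ES = 12 - 4)
= 8


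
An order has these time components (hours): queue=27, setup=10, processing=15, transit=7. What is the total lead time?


Lead time = queue + setup + processing + transit
= 27 + 10 + 15 + 7
= 59 hours


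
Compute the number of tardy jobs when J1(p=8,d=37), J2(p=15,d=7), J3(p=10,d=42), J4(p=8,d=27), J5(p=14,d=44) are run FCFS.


Completion vs due date:
  J1: C=8, d=37 → on time
  J2: C=23, d=7 → TARDY
  J3: C=33, d=42 → on time
  J4: C=41, d=27 → TARDY
  J5: C=55, d=44 → TARDY
Tardy jobs: J2, J4, J5
Count = 3


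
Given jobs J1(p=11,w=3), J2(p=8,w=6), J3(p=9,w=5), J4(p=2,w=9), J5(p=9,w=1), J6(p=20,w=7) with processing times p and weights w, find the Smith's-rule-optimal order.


WSPT (Smith's rule): sort by p/w ascending
  J4: p/w = 2/9 = 0.222
  J2: p/w = 8/6 = 1.333
  J3: p/w = 9/5 = 1.800
  J6: p/w = 20/7 = 2.857
  J1: p/w = 11/3 = 3.667
  J5: p/w = 9/1 = 9.000
Order: J4 → J2 → J3 → J6 → J1 → J5


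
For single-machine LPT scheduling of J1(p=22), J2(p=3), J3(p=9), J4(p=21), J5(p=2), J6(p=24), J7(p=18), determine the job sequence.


LPT: sort by longest processing time first
  J6: p=24
  J1: p=22
  J4: p=21
  J7: p=18
  J3: p=9
  J2: p=3
  J5: p=2
Order: J6 → J1 → J4 → J7 → J3 → J2 → J5


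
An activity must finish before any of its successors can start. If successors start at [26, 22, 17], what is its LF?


LF = min of all successor start times
Successors start at: [26, 22, 17]
LF = min(26, 22, 17)
= 17


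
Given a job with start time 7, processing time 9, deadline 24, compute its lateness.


Completion = 7 + 9 = 16
Lateness = C - d = 16 - 24
= -8


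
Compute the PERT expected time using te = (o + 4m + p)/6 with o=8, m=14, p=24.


te = (o + 4m + p) / 6
= (8 + 4×14 + 24) / 6
= (8 + 56 + 24) / 6
= 88 / 6
= 14.67


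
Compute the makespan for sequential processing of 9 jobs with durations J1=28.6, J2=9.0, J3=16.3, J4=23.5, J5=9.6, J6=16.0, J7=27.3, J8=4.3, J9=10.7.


Sequential makespan: sum all processing times
= 28.6 + 9.0 + 16.3 + 23.5 + 9.6 + 16.0 + 27.3 + 4.3 + 10.7
= 145.3 time units


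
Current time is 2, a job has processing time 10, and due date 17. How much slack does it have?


Slack = due - current_time - processing
= 17 - 2 - 10
= 5


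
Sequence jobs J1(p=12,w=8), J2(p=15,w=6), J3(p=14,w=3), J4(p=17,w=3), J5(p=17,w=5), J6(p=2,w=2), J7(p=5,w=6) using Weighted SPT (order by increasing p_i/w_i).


WSPT (Smith's rule): sort by p/w ascending
  J7: p/w = 5/6 = 0.833
  J6: p/w = 2/2 = 1.000
  J1: p/w = 12/8 = 1.500
  J2: p/w = 15/6 = 2.500
  J5: p/w = 17/5 = 3.400
  J3: p/w = 14/3 = 4.667
  J4: p/w = 17/3 = 5.667
Order: J7 → J6 → J1 → J2 → J5 → J3 → J4


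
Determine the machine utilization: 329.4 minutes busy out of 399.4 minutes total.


Utilization = busy / total × 100
= 329.4 / 399.4 × 100
= 82.5%


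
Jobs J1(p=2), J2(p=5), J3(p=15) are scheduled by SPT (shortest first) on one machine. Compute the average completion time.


SPT order: J1 → J2 → J3
Completion times:
  J1: C=2
  J2: C=7
  J3: C=22
Sum = 31, n = 3
Mean flow = 31/3
= 10.33


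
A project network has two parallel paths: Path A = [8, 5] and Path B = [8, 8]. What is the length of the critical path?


Path A: 8 + 5 = 13
Path B: 8 + 8 = 16
Critical path = longest = max(13, 16)
= 16 (Path B)


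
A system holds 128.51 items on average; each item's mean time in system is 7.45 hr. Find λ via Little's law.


Little's law: L = λW → λ = L / W
= 128.51 / 7.45
= 17.25 per hour


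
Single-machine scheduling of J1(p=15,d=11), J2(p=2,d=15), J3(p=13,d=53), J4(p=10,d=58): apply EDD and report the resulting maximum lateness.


EDD order: J1 → J2 → J3 → J4
Completion and lateness:
  J1: C=15, d=11, L=15-11=4
  J2: C=17, d=15, L=17-15=2
  J3: C=30, d=53, L=30-53=-23
  J4: C=40, d=58, L=40-58=-18
Lmax = max(4, 2, -23, -18)
= 4


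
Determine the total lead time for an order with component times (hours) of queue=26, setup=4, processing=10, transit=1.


Lead time = queue + setup + processing + transit
= 26 + 4 + 10 + 1
= 41 hours


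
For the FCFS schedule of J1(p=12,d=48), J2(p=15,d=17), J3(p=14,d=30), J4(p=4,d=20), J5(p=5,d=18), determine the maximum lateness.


Lateness per job (L = C - d):
  J1: C=12, d=48, L=-36
  J2: C=27, d=17, L=10
  J3: C=41, d=30, L=11
  J4: C=45, d=20, L=25
  J5: C=50, d=18, L=32
Lmax = max(-36, 10, 11, 25, 32)
= 32


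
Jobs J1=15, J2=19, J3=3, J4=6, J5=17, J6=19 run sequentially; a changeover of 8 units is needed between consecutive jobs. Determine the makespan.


Makespan = Σ processing + (n-1) × setup
= (15 + 19 + 3 + 6 + 17 + 19) + (6-1)×8
= 79 + 40
= 119 time units


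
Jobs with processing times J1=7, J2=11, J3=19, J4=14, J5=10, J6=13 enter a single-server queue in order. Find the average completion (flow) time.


Completion times:
  J1: completes at 7
  J2: completes at 18
  J3: completes at 37
  J4: completes at 51
  J5: completes at 61
  J6: completes at 74
Sum = 248
Average = 248/6
= 41.33


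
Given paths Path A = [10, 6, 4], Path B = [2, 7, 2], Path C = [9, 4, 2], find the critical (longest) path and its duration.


Path A: 10 + 6 + 4 = 20
Path B: 2 + 7 + 2 = 11
Path C: 9 + 4 + 2 = 15
Critical path = longest = max(20, 11, 15)
= 20 (Path A)


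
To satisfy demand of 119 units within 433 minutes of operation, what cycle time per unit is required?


Cycle time = available time / demand
= 433 / 119
= 3.64 min/unit


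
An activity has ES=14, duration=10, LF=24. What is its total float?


EF = ES + duration = 14 + 10 = 24
LS = LF - duration = 24 - 10 = 14
Total Float = LF - EF = 24 - 24
(or LS - ES = 14 - 14)
= 0


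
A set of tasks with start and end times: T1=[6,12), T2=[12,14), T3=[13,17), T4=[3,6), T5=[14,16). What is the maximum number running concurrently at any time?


Check each time point for overlaps:
  t=13: 2 tasks active (T2, T3)
Max concurrent = 2


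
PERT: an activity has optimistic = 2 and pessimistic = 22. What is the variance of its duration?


σ² = ((p - o) / 6)² = (p - o)² / 36
= (22 - 2)² / 36
= 20² / 36
= 400 / 36
= 11.1111


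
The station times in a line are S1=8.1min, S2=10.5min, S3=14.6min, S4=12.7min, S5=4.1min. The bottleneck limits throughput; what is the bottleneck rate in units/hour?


Bottleneck = longest station time
Station times: [8.1, 10.5, 14.6, 12.7, 4.1]
Max = 14.6 min
Rate = 60 / 14.6
= 4.11 units/hour (bottleneck: 14.6min)


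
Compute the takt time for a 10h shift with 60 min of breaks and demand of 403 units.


Available = 10×60 - 60 = 540 min
Takt time = 540 / 403
= 1.34 min/unit


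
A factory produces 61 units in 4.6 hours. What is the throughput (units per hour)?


Throughput = units / time
= 61 / 4.6
= 13.3 units/hour


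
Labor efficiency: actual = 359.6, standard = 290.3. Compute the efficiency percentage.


Efficiency = (actual / standard) × 100
= (359.6 / 290.3) × 100
= 123.9%


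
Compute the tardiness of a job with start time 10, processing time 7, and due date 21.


Completion = start + processing = 10 + 7 = 17
Tardiness = max(0, C - d) = max(0, 17 - 21)
= max(0, -4)
= 0


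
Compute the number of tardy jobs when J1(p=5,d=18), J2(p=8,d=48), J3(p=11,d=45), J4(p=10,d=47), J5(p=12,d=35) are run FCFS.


Completion vs due date:
  J1: C=5, d=18 → on time
  J2: C=13, d=48 → on time
  J3: C=24, d=45 → on time
  J4: C=34, d=47 → on time
  J5: C=46, d=35 → TARDY
Tardy jobs: J5
Count = 1


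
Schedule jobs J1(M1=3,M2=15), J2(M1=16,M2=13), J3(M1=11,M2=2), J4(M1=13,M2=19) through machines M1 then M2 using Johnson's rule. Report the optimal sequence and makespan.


Johnson's rule:
Group 1 (M1≤M2, sort by M1): ['J1', 'J4']
Group 2 (M1>M2, sort desc M2): ['J2', 'J3']
Sequence: J1 → J4 → J2 → J3
Makespan calculation:
  J1: M1 done=3, M2 done=18
  J4: M1 done=16, M2 done=37
  J2: M1 done=32, M2 done=50
  J3: M1 done=43, M2 done=52
= Sequence: J1 → J4 → J2 → J3, Makespan: 52


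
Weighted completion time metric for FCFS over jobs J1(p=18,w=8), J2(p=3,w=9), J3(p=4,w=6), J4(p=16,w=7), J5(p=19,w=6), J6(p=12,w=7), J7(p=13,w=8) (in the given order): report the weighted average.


Completion times:
  J1: C=18, w×C=8×18=144
  J2: C=21, w×C=9×21=189
  J3: C=25, w×C=6×25=150
  J4: C=41, w×C=7×41=287
  J5: C=60, w×C=6×60=360
  J6: C=72, w×C=7×72=504
  J7: C=85, w×C=8×85=680
Sum w×C = 2314
Sum w = 51
Weighted avg = 2314/51
= 45.37


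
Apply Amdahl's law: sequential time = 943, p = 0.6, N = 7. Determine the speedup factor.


Amdahl's law: T_p = T × ((1-p) + p/N)
= 943 × ((1-0.6) + 0.6/7)
= 943 × (0.40 + 0.0857)
= 943 × 0.4857
= 458.03
Speedup = 943/458.03
= 2.06×


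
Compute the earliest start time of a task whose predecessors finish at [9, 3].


ES = max of all predecessor completion times
Predecessors: [9, 3]
ES = max(9, 3)
= 9


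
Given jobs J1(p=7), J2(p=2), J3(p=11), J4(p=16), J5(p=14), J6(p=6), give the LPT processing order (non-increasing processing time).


LPT: sort by longest processing time first
  J4: p=16
  J5: p=14
  J3: p=11
  J1: p=7
  J6: p=6
  J2: p=2
Order: J4 → J5 → J3 → J1 → J6 → J2


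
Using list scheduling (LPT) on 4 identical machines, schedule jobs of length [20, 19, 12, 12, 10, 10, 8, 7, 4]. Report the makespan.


Jobs (LPT sorted): [20, 19, 12, 12, 10, 10, 8, 7, 4]
Machines: 4
  J=20 → Machine 1 (load: 0+20=20)
  J=19 → Machine 2 (load: 0+19=19)
  J=12 → Machine 3 (load: 0+12=12)
  J=12 → Machine 4 (load: 0+12=12)
  J=10 → Machine 3 (load: 12+10=22)
  J=10 → Machine 4 (load: 12+10=22)
  J=8 → Machine 2 (load: 19+8=27)
  J=7 → Machine 1 (load: 20+7=27)
  J=4 → Machine 3 (load: 22+4=26)
Machine loads: [27, 27, 26, 22]
Makespan = max = 27 time units


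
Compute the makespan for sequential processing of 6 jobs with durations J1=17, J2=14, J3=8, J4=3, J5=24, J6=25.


Sequential makespan: sum all processing times
= 17 + 14 + 8 + 3 + 24 + 25
= 91 time units


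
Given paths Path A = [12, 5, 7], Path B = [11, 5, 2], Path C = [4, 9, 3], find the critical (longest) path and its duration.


Path A: 12 + 5 + 7 = 24
Path B: 11 + 5 + 2 = 18
Path C: 4 + 9 + 3 = 16
Critical path = longest = max(24, 18, 16)
= 24 (Path A)


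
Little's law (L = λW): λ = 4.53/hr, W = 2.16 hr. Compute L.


Little's law: L = λ × W
= 4.53 × 2.16
= 9.78


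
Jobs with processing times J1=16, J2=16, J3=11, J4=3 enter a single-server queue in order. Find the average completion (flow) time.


Completion times:
  J1: completes at 16
  J2: completes at 32
  J3: completes at 43
  J4: completes at 46
Sum = 137
Average = 137/4
= 34.25


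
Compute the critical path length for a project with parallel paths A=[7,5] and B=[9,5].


Path A: 7 + 5 = 12
Path B: 9 + 5 = 14
Critical path = longest = max(12, 14)
= 14 (Path B)


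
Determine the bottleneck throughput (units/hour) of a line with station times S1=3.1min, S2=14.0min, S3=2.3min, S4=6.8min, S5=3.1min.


Bottleneck = longest station time
Station times: [3.1, 14.0, 2.3, 6.8, 3.1]
Max = 14.0 min
Rate = 60 / 14.0
= 4.29 units/hour (bottleneck: 14.0min)


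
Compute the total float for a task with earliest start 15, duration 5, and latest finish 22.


EF = ES + duration = 15 + 5 = 20
LS = LF - duration = 22 - 5 = 17
Total Float = LF - EF = 22 - 20
(or LS - ES = 17 - 15)
= 2


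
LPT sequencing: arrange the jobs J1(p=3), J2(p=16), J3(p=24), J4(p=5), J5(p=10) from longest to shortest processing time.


LPT: sort by longest processing time first
  J3: p=24
  J2: p=16
  J5: p=10
  J4: p=5
  J1: p=3
Order: J3 → J2 → J5 → J4 → J1


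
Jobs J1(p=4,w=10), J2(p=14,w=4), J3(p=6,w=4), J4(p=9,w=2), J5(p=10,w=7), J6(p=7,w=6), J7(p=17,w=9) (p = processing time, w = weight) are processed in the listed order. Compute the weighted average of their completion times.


Completion times:
  J1: C=4, w×C=10×4=40
  J2: C=18, w×C=4×18=72
  J3: C=24, w×C=4×24=96
  J4: C=33, w×C=2×33=66
  J5: C=43, w×C=7×43=301
  J6: C=50, w×C=6×50=300
  J7: C=67, w×C=9×67=603
Sum w×C = 1478
Sum w = 42
Weighted avg = 1478/42
= 35.19


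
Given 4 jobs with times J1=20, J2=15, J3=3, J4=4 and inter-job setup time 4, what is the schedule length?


Makespan = Σ processing + (n-1) × setup
= (20 + 15 + 3 + 4) + (4-1)×4
= 42 + 12
= 54 time units


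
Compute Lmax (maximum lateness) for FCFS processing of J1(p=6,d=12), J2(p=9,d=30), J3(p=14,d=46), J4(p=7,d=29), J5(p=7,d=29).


Lateness per job (L = C - d):
  J1: C=6, d=12, L=-6
  J2: C=15, d=30, L=-15
  J3: C=29, d=46, L=-17
  J4: C=36, d=29, L=7
  J5: C=43, d=29, L=14
Lmax = max(-6, -15, -17, 7, 14)
= 14


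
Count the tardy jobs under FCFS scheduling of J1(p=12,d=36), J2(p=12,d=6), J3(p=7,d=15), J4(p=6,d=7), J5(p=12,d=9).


Completion vs due date:
  J1: C=12, d=36 → on time
  J2: C=24, d=6 → TARDY
  J3: C=31, d=15 → TARDY
  J4: C=37, d=7 → TARDY
  J5: C=49, d=9 → TARDY
Tardy jobs: J2, J3, J4, J5
Count = 4


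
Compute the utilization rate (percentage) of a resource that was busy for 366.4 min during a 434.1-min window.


Utilization = busy / total × 100
= 366.4 / 434.1 × 100
= 84.4%


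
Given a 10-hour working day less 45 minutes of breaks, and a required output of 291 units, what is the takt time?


Available = 10×60 - 45 = 555 min
Takt time = 555 / 291
= 1.91 min/unit


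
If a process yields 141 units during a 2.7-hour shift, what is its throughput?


Throughput = units / time
= 141 / 2.7
= 52.2 units/hour


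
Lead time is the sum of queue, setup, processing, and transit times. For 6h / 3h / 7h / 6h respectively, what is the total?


Lead time = queue + setup + processing + transit
= 6 + 3 + 7 + 6
= 22 hours


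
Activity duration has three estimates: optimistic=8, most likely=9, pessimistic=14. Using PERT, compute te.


te = (o + 4m + p) / 6
= (8 + 4×9 + 14) / 6
= (8 + 36 + 14) / 6
= 58 / 6
= 9.67


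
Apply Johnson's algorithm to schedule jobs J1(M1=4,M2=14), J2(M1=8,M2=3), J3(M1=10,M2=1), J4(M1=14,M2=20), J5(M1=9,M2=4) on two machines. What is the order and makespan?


Johnson's rule:
Group 1 (M1≤M2, sort by M1): ['J1', 'J4']
Group 2 (M1>M2, sort desc M2): ['J5', 'J2', 'J3']
Sequence: J1 → J4 → J5 → J2 → J3
Makespan calculation:
  J1: M1 done=4, M2 done=18
  J4: M1 done=18, M2 done=38
  J5: M1 done=27, M2 done=42
  J2: M1 done=35, M2 done=45
  J3: M1 done=45, M2 done=46
= Sequence: J1 → J4 → J5 → J2 → J3, Makespan: 46


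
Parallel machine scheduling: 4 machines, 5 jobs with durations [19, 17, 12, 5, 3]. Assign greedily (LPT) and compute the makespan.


Jobs (LPT sorted): [19, 17, 12, 5, 3]
Machines: 4
  J=19 → Machine 1 (load: 0+19=19)
  J=17 → Machine 2 (load: 0+17=17)
  J=12 → Machine 3 (load: 0+12=12)
  J=5 → Machine 4 (load: 0+5=5)
  J=3 → Machine 4 (load: 5+3=8)
Machine loads: [19, 17, 12, 8]
Makespan = max = 19 time units


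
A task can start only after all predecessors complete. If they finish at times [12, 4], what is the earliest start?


ES = max of all predecessor completion times
Predecessors: [12, 4]
ES = max(12, 4)
= 12


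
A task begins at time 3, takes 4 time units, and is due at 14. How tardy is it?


Completion = start + processing = 3 + 4 = 7
Tardiness = max(0, C - d) = max(0, 7 - 14)
= max(0, -7)
= 0


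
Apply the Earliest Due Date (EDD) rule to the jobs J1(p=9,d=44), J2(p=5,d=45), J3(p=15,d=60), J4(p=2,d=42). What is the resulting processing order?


EDD: sort by earliest due date
  J4: d=42, p=2
  J1: d=44, p=9
  J2: d=45, p=5
  J3: d=60, p=15
Order: J4 → J1 → J2 → J3
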